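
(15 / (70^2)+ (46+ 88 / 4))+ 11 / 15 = 40417 / 588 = 68.74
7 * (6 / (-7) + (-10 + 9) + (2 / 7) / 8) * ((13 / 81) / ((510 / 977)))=-12701 / 3240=-3.92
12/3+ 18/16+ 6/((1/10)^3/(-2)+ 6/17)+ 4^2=3657127/95864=38.15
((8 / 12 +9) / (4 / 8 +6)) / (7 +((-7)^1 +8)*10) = 58 / 663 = 0.09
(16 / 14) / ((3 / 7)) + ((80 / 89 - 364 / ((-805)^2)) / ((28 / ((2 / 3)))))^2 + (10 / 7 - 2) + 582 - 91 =4920576644300726657 / 9978948688051875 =493.10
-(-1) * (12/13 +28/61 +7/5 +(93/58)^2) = 71401569/13338260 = 5.35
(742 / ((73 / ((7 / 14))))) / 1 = 371 / 73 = 5.08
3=3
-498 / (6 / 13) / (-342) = 1079 / 342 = 3.15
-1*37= -37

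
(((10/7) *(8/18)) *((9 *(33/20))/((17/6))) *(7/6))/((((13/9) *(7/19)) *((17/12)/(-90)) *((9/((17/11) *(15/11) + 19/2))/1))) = -597.75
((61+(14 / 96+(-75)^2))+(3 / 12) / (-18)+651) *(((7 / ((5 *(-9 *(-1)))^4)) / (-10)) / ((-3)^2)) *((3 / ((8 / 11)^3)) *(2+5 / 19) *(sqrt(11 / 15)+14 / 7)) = -365594617157 / 86164300800000-365594617157 *sqrt(165) / 2584929024000000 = -0.01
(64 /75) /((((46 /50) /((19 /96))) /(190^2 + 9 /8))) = 5487371 /828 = 6627.26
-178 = -178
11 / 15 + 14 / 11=331 / 165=2.01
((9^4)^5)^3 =1797010299914431210413179829509605039731475627537851106401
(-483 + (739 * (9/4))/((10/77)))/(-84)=-23467/160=-146.67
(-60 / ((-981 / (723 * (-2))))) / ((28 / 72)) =-173520 / 763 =-227.42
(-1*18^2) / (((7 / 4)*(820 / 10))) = -648 / 287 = -2.26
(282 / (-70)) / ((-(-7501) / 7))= -141 / 37505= -0.00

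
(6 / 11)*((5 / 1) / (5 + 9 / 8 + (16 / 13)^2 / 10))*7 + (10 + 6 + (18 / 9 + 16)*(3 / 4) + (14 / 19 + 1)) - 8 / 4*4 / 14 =1394880161 / 41382418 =33.71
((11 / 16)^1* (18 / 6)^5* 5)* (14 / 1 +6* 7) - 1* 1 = 93553 / 2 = 46776.50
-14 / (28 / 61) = -30.50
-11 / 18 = -0.61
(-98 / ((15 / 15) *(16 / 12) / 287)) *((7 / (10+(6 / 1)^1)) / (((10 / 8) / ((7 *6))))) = -6201783 / 20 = -310089.15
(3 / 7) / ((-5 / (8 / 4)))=-6 / 35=-0.17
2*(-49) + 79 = -19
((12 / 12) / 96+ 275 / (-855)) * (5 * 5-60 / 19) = -706745 / 103968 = -6.80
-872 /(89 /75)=-65400 /89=-734.83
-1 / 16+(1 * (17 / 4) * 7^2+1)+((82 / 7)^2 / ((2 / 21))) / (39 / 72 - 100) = 52051999 / 267344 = 194.70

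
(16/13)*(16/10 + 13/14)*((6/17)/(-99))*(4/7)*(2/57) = -7552/33948915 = -0.00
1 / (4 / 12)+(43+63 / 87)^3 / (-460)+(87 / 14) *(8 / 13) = -174.90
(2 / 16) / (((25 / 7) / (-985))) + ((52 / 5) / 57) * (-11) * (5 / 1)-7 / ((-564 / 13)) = -1584137 / 35720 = -44.35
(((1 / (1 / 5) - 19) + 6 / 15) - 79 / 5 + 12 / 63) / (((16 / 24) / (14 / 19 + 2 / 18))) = -88943 / 2394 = -37.15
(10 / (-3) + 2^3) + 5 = 29 / 3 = 9.67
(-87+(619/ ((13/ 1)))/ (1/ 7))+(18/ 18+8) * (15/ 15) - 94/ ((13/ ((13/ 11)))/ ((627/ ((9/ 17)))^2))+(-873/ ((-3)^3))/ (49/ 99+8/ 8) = -207548986439/ 17316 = -11985965.95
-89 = -89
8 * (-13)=-104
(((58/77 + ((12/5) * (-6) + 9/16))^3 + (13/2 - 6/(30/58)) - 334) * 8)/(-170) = 602850021395399/4967079040000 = 121.37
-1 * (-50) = 50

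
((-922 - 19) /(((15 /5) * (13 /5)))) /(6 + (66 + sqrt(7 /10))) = -1129200 /673829 + 4705 * sqrt(70) /2021487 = -1.66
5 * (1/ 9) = 5/ 9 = 0.56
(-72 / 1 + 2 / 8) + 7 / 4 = -70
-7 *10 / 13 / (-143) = 70 / 1859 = 0.04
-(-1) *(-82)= -82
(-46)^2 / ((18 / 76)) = 8934.22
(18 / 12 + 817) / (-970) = -1637 / 1940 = -0.84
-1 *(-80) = 80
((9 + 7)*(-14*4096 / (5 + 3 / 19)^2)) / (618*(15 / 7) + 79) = -622592 / 25333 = -24.58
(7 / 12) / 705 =7 / 8460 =0.00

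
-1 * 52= -52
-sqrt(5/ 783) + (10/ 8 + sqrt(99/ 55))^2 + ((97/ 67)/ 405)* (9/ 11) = -sqrt(435)/ 261 + 3* sqrt(5)/ 2 + 1785829/ 530640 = 6.64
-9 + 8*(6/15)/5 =-209/25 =-8.36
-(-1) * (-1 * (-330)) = 330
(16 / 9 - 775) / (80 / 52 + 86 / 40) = -1809340 / 8631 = -209.63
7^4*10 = 24010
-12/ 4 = -3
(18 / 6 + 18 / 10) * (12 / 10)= 144 / 25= 5.76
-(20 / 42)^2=-0.23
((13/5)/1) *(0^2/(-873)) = 0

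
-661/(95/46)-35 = -33731/95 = -355.06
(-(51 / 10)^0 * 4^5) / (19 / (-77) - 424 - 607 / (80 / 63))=6307840 / 5557917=1.13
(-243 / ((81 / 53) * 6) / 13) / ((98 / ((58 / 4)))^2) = -44573 / 998816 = -0.04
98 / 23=4.26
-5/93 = -0.05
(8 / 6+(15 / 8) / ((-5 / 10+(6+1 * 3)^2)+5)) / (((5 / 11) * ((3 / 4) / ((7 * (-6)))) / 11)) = -174482 / 95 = -1836.65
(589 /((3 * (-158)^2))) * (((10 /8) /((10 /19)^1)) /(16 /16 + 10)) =11191 /6590496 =0.00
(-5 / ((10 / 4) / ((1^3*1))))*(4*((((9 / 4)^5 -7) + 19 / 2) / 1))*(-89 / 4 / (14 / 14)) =5483201 / 512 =10709.38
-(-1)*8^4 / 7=4096 / 7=585.14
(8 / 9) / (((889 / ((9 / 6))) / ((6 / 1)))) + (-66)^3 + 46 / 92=-511166983 / 1778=-287495.49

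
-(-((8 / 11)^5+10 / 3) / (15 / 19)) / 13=32467466 / 94214835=0.34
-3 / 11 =-0.27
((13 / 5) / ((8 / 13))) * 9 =1521 / 40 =38.02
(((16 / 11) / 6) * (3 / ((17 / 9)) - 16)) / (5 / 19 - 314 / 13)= 69160 / 472923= 0.15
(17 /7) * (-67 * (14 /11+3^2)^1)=-128707 /77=-1671.52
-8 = -8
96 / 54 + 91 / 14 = 149 / 18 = 8.28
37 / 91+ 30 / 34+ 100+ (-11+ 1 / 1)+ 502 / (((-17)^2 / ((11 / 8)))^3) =51332608953179 / 562308807424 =91.29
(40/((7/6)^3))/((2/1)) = 12.59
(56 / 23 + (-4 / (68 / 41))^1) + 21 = 8220 / 391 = 21.02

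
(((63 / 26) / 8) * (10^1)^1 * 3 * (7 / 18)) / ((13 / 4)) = 735 / 676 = 1.09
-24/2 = -12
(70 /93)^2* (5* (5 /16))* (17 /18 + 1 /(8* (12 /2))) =4256875 /4981824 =0.85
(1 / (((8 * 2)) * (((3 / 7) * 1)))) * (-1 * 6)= -7 / 8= -0.88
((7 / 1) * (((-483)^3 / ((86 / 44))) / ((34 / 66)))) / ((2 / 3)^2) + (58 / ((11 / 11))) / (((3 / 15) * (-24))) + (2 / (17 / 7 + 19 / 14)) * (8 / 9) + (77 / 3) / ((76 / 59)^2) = -3549802032485516531 / 2014016112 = -1762548974.33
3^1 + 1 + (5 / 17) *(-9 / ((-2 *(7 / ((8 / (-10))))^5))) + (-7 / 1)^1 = -535727733 / 178574375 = -3.00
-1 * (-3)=3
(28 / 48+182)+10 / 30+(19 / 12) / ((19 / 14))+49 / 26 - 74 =111.97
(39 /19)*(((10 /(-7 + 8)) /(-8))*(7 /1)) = -1365 /76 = -17.96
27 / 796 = 0.03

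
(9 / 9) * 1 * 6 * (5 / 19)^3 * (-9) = -6750 / 6859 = -0.98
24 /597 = 8 /199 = 0.04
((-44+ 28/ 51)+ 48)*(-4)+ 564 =27836/ 51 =545.80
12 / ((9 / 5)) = 20 / 3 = 6.67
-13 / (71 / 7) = -1.28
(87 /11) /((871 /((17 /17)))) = 87 /9581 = 0.01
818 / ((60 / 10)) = 136.33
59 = 59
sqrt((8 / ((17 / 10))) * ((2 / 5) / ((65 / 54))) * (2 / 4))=12 * sqrt(6630) / 1105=0.88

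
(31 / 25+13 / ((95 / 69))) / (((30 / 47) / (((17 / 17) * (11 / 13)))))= 1311629 / 92625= 14.16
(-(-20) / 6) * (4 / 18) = 20 / 27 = 0.74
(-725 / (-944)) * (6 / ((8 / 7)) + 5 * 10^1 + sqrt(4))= 166025 / 3776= 43.97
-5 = -5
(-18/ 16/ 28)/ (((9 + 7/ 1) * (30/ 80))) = -3/ 448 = -0.01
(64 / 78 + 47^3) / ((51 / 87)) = 117424741 / 663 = 177111.22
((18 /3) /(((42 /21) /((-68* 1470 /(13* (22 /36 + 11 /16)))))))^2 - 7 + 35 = 6452413398172 /20449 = 315536867.24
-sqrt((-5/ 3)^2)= -1.67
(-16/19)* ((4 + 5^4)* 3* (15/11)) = -452880/209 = -2166.89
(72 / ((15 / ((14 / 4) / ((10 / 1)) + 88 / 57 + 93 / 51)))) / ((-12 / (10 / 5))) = -72043 / 24225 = -2.97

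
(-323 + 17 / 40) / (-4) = 12903 / 160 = 80.64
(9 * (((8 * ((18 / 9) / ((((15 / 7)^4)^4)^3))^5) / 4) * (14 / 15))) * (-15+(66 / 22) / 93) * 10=-55384162047902920447622735690704189345886445206016519186433585970687775255995427213577055737015569992670478125824378847109629231843732836021697207190802646175707112643445514122110130237822699050866666832703488 / 18886114245266525250175986778526530621357752451561516980377598644221451932794040098935789155728047878568250545117530928769979209892255306140359161922370738632095479009561089140670924396435578203383236263544798939606323462869966291011920121322049948009436093343538232147693634033203125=-0.00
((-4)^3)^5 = -1073741824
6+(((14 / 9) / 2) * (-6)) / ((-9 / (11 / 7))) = 184 / 27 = 6.81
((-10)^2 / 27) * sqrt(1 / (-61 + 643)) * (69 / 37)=1150 * sqrt(582) / 96903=0.29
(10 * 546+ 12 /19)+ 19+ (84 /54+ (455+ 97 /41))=41635195 /7011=5938.55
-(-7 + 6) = 1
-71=-71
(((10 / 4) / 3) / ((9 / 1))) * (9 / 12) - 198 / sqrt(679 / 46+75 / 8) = 5 / 72 - 396 * sqrt(204286) / 4441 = -40.23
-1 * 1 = -1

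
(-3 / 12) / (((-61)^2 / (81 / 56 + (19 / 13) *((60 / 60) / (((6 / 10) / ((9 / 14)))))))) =-2193 / 10835552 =-0.00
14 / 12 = 1.17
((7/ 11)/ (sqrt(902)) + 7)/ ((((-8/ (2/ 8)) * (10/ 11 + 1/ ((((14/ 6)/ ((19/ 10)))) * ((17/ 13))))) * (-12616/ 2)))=4165 * sqrt(902)/ 1825384009856 + 45815/ 2023707328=0.00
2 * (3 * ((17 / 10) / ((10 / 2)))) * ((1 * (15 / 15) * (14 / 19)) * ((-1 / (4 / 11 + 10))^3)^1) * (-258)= 6810727 / 19548150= 0.35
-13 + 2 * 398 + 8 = 791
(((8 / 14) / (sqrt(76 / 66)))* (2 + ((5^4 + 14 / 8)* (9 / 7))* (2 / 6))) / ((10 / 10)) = 7577* sqrt(1254) / 1862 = 144.10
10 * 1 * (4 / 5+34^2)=11568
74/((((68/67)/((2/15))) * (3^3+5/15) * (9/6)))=2479/10455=0.24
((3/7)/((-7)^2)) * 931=57/7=8.14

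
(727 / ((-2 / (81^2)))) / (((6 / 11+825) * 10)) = -5829813 / 20180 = -288.89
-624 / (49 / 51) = -31824 / 49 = -649.47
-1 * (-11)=11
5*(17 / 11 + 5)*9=3240 / 11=294.55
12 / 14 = 0.86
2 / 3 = 0.67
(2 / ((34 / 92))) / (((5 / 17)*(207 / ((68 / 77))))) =272 / 3465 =0.08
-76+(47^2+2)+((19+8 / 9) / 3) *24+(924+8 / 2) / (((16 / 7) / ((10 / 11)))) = 263657 / 99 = 2663.20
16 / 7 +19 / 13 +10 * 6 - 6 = 5255 / 91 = 57.75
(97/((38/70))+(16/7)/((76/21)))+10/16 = 27351/152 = 179.94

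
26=26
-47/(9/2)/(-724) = 47/3258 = 0.01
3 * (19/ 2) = 57/ 2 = 28.50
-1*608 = -608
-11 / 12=-0.92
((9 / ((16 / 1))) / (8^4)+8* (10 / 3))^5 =3961510129879851995522576457331307 / 293768974166354889453600768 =13485120.89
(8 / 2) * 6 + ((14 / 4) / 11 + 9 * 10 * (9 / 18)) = 1525 / 22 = 69.32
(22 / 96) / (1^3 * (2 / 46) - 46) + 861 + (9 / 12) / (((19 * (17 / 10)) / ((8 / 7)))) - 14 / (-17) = 14123682745 / 16387728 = 861.85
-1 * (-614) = 614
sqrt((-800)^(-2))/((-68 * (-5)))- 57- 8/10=-15721599/272000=-57.80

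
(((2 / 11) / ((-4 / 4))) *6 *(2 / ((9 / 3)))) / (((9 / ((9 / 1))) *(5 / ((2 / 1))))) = -16 / 55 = -0.29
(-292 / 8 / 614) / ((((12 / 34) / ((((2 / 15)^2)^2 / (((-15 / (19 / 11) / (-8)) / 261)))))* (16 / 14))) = -9573074 / 854803125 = -0.01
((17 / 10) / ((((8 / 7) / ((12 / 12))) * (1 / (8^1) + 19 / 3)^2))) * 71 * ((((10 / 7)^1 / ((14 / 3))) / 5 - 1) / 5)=-1998792 / 4204375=-0.48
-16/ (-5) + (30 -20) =66/ 5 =13.20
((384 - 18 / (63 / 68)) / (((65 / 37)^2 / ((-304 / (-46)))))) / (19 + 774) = 531040576 / 539418425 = 0.98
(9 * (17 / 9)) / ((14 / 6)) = 51 / 7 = 7.29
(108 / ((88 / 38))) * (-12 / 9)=-684 / 11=-62.18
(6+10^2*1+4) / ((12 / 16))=440 / 3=146.67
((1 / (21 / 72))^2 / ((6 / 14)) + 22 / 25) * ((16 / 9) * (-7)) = -79264 / 225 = -352.28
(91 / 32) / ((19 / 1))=91 / 608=0.15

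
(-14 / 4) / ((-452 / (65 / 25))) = 91 / 4520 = 0.02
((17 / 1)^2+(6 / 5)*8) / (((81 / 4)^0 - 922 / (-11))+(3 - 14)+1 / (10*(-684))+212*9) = 22466664 / 149111989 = 0.15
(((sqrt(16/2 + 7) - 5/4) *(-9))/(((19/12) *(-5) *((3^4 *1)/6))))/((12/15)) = -5/38 + 2 *sqrt(15)/19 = 0.28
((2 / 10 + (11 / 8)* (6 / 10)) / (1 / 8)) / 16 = 41 / 80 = 0.51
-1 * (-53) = 53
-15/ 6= -5/ 2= -2.50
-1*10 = -10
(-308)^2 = 94864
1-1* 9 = -8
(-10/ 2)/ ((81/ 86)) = -430/ 81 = -5.31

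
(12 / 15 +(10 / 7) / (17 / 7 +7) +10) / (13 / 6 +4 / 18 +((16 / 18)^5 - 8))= -71134362 / 32841875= -2.17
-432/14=-216/7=-30.86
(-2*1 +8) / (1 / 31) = 186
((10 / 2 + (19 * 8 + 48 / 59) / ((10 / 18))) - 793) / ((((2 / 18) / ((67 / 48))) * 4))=-7603629 / 4720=-1610.94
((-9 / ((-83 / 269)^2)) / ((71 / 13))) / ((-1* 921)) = 2822079 / 150159533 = 0.02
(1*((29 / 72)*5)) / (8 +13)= 145 / 1512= 0.10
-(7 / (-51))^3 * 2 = 0.01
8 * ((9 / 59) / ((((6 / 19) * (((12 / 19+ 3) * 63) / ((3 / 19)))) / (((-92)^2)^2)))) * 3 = 236721152 / 413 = 573174.70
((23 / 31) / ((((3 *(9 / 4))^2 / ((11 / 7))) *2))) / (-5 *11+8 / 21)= -2024 / 8640351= -0.00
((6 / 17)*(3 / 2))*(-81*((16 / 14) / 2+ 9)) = -48843 / 119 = -410.45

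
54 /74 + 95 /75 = 1108 /555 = 2.00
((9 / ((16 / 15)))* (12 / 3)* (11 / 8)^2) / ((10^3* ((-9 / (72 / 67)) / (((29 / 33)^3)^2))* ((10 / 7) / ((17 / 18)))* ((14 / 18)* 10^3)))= -10111996457 / 3390152832000000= -0.00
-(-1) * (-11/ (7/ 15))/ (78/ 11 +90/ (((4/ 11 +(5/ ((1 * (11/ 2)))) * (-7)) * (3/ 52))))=1815/ 19474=0.09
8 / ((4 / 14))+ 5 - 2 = 31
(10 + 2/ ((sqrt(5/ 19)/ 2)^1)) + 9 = 4*sqrt(95)/ 5 + 19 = 26.80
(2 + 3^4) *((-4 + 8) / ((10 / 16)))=2656 / 5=531.20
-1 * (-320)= 320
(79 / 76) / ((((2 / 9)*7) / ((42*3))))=6399 / 76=84.20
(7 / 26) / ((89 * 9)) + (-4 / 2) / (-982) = 24263 / 10225566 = 0.00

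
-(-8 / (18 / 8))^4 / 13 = -1048576 / 85293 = -12.29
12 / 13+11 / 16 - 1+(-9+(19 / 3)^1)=-1283 / 624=-2.06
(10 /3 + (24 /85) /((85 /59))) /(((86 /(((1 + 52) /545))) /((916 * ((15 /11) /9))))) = 1856912452 /3352493925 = 0.55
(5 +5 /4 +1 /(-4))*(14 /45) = 28 /15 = 1.87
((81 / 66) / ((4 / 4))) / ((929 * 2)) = 27 / 40876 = 0.00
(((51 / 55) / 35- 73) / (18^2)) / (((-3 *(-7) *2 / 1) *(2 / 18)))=-70237 / 1455300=-0.05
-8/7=-1.14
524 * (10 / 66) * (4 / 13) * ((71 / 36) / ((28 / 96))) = 1488160 / 9009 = 165.19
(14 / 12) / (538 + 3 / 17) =17 / 7842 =0.00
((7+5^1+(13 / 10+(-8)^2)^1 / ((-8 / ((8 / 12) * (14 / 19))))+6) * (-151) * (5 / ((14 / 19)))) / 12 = -2408299 / 2016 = -1194.59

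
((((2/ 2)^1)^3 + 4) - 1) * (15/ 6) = 10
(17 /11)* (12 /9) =68 /33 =2.06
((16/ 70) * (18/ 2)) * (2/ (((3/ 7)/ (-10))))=-96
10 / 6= 5 / 3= 1.67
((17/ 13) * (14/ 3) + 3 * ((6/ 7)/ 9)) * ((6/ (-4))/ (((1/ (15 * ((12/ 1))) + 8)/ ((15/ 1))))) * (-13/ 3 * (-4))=-311.21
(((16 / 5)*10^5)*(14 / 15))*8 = 7168000 / 3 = 2389333.33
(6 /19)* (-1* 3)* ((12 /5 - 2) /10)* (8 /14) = -72 /3325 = -0.02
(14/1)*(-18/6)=-42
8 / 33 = 0.24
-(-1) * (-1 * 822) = -822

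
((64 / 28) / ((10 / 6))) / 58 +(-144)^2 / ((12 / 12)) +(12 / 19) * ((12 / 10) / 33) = 4398841248 / 212135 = 20736.05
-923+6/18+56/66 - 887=-19897/11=-1808.82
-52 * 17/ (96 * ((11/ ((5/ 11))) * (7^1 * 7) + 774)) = -1105/ 235176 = -0.00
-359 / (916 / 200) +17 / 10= -175607 / 2290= -76.68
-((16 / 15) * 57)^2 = -92416 / 25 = -3696.64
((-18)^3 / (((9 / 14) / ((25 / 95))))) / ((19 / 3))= -136080 / 361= -376.95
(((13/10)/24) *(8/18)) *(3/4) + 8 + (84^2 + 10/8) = 5086993/720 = 7065.27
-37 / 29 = -1.28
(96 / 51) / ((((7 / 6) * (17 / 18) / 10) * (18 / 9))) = 17280 / 2023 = 8.54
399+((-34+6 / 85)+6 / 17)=31061 / 85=365.42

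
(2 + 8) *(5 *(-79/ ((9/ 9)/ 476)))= -1880200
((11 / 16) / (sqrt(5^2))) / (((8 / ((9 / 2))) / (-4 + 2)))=-99 / 640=-0.15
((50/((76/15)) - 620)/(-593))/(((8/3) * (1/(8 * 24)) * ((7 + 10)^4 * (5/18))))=3004776/941031107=0.00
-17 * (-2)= 34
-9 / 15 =-3 / 5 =-0.60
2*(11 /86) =11 /43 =0.26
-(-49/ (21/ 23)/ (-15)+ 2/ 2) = -4.58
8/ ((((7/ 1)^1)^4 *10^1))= 4/ 12005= 0.00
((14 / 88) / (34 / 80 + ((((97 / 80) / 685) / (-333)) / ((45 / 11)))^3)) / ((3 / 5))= 1615097391067217610000000000 / 2588770389682025927237554607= 0.62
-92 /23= -4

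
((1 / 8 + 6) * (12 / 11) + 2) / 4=191 / 88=2.17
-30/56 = -0.54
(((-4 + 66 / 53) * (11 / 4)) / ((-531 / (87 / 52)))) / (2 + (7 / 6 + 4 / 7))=163009 / 25528828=0.01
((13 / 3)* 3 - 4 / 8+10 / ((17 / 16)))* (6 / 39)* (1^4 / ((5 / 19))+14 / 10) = 17.53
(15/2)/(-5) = -3/2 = -1.50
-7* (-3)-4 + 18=35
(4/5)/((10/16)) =32/25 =1.28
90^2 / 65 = 1620 / 13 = 124.62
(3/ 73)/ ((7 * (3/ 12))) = 12/ 511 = 0.02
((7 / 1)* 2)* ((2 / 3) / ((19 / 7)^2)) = 1372 / 1083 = 1.27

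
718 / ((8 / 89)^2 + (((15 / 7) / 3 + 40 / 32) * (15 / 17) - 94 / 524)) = 354635906968 / 771448553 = 459.70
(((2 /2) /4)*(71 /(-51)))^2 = 5041 /41616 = 0.12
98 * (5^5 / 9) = 306250 / 9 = 34027.78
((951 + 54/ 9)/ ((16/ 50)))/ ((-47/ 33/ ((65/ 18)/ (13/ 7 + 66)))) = -1596595/ 14288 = -111.74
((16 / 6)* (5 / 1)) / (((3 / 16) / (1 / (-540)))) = -32 / 243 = -0.13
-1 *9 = -9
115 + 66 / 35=4091 / 35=116.89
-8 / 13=-0.62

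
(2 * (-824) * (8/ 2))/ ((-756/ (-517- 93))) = -1005280/ 189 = -5318.94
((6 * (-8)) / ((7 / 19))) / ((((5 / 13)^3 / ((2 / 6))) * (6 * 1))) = -333944 / 2625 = -127.22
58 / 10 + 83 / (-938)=26787 / 4690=5.71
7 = 7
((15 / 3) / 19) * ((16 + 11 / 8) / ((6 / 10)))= 3475 / 456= 7.62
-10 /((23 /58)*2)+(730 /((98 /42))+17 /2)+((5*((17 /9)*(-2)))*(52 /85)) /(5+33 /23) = 32913305 /107226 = 306.95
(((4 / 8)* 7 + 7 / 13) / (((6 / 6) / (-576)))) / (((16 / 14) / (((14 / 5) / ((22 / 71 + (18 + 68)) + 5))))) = -1753416 / 28093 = -62.41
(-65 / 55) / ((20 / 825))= -195 / 4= -48.75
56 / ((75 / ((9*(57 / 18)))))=532 / 25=21.28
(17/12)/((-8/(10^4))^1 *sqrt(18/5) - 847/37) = -1040552734375/16814273363574 + 14545625 *sqrt(10)/11209515575716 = -0.06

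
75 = 75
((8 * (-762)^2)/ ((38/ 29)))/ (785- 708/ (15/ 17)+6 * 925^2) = 0.69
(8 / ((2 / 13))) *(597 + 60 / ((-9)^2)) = 839228 / 27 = 31082.52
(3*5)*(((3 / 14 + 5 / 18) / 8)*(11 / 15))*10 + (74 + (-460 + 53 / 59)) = -5625097 / 14868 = -378.34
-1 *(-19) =19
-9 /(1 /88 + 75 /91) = -72072 /6691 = -10.77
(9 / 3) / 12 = 1 / 4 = 0.25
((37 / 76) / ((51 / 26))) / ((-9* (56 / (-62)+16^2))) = -14911 / 137931336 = -0.00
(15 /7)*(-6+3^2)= 45 /7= 6.43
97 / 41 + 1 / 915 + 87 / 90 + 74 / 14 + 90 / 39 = 74606741 / 6827730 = 10.93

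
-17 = -17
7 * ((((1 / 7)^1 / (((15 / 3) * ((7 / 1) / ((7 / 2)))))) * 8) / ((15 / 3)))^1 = 4 / 25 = 0.16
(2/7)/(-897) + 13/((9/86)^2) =201237710/169533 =1187.01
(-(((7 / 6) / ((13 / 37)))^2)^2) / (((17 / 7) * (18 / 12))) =-31499023927 / 943883928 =-33.37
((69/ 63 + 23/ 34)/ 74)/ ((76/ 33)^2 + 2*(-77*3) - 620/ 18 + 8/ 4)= -153065/ 3127151496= -0.00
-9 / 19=-0.47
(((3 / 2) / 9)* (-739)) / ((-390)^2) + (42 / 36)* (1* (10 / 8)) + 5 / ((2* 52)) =1374011 / 912600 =1.51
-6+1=-5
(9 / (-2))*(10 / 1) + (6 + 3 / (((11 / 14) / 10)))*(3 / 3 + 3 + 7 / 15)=8379 / 55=152.35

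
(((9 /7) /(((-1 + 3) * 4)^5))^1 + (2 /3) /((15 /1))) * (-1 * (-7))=0.31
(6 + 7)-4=9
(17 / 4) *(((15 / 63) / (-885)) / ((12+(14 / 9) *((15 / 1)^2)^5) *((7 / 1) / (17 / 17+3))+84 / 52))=-221 / 303411522836402442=-0.00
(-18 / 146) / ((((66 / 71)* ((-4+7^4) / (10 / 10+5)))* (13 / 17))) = -213 / 490633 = -0.00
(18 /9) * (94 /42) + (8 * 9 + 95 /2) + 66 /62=162803 /1302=125.04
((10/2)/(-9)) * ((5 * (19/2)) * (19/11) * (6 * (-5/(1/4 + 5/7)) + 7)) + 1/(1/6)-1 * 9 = 1953079/1782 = 1096.00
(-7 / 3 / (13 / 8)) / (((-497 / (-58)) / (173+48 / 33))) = -890416 / 30459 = -29.23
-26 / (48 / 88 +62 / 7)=-1001 / 362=-2.77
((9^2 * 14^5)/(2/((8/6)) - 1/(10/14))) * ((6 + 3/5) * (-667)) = -1917763138368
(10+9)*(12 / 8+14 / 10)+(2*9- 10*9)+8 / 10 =-161 / 10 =-16.10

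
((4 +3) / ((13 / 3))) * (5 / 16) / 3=35 / 208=0.17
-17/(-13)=17/13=1.31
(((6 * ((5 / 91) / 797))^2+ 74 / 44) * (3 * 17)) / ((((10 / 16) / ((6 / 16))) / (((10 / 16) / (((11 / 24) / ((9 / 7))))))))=804000632974263 / 8910720744926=90.23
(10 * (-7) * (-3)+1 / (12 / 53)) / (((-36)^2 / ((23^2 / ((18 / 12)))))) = 1361117 / 23328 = 58.35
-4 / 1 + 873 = 869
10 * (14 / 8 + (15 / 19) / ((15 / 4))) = 19.61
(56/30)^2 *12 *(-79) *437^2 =-47311423936/75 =-630818985.81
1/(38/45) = 45/38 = 1.18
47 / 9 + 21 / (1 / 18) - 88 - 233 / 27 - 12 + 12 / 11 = 81878 / 297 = 275.68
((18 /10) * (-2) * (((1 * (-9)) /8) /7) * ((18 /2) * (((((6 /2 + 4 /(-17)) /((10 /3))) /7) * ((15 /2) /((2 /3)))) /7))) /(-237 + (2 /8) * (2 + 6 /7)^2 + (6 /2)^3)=-925101 /194017600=-0.00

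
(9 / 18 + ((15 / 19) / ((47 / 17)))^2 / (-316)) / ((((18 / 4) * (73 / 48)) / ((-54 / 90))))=-1007455336 / 22994441915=-0.04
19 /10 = 1.90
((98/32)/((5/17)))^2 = 693889/6400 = 108.42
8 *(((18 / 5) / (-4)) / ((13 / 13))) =-7.20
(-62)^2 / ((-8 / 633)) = -608313 / 2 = -304156.50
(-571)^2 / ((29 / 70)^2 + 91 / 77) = 17573609900 / 72951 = 240896.08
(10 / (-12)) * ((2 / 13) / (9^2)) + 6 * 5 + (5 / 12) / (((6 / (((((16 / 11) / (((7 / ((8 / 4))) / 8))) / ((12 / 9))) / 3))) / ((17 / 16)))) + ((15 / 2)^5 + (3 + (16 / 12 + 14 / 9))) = 184992469237 / 7783776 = 23766.42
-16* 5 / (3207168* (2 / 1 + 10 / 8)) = -5 / 651456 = -0.00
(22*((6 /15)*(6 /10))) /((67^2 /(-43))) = -5676 /112225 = -0.05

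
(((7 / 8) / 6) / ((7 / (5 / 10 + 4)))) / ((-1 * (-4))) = 3 / 128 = 0.02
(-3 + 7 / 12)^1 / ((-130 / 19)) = 551 / 1560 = 0.35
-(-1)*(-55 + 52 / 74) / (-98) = 41 / 74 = 0.55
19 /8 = 2.38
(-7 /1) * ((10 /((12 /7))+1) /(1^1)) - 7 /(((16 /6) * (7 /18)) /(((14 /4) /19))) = -22379 /456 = -49.08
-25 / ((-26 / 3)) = 75 / 26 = 2.88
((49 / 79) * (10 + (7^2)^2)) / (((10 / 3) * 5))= 354417 / 3950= 89.73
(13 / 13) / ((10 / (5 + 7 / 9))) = 26 / 45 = 0.58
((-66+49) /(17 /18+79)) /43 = -306 /61877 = -0.00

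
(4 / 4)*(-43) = -43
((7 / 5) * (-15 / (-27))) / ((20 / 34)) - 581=-52171 / 90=-579.68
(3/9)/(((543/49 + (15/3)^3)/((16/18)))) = 98/45009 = 0.00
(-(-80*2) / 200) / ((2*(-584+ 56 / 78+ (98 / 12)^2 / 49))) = -936 / 1361695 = -0.00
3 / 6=1 / 2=0.50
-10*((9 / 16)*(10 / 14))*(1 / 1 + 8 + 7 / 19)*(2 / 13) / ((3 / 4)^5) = -1139200 / 46683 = -24.40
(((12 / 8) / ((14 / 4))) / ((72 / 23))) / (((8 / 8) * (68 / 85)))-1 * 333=-332.83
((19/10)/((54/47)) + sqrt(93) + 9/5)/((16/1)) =373/1728 + sqrt(93)/16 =0.82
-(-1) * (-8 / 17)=-8 / 17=-0.47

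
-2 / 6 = -1 / 3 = -0.33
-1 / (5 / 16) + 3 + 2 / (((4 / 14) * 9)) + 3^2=431 / 45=9.58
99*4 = 396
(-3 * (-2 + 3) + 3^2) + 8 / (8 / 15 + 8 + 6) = 714 / 109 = 6.55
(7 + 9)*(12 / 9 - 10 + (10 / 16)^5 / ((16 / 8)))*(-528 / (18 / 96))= 18640171 / 48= 388336.90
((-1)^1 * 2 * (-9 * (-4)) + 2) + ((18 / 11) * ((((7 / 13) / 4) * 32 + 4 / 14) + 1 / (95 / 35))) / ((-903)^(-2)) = 17987965324 / 2717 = 6620524.59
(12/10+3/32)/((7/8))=207/140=1.48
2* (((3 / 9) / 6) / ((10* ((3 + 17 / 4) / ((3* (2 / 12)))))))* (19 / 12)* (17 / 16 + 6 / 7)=817 / 350784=0.00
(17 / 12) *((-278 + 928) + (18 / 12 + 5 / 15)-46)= 858.26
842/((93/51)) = 14314/31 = 461.74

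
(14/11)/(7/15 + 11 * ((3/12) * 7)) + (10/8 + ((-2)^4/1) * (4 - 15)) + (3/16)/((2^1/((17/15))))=-51926837/297440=-174.58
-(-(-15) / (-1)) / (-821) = -15 / 821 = -0.02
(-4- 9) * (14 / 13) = -14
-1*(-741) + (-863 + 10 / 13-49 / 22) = -35309 / 286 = -123.46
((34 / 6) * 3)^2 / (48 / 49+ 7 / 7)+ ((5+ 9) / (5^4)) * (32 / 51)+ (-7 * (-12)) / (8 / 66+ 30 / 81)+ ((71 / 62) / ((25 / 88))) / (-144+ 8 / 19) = 137453293045811 / 433808613750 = 316.85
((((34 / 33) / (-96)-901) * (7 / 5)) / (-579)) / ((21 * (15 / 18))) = 1427201 / 11464200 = 0.12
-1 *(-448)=448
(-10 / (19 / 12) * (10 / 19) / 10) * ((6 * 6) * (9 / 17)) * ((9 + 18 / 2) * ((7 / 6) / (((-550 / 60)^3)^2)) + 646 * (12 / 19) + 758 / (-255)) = -1482060071454748992 / 577578711153125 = -2565.99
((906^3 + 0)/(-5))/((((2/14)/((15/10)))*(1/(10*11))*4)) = -42947370774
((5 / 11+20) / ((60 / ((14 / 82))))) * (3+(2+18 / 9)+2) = 945 / 1804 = 0.52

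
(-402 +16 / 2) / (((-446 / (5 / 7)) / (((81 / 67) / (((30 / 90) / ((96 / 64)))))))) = 718065 / 209174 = 3.43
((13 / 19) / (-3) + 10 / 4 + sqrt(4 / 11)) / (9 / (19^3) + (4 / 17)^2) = 3964502*sqrt(11) / 1235795 + 27021211 / 674070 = 50.73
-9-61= -70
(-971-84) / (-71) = 1055 / 71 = 14.86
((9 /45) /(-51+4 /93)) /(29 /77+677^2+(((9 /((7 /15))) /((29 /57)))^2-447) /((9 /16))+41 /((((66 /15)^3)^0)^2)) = -18067203 /2118094919555555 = -0.00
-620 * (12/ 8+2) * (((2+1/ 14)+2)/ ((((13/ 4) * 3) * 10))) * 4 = -4712/ 13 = -362.46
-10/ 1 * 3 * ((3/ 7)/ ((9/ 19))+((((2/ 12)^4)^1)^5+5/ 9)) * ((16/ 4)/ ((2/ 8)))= -186870320269885475/ 266594886254592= -700.95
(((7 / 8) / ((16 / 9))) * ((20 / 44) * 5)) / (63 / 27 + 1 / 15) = 0.47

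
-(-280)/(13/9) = 2520/13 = 193.85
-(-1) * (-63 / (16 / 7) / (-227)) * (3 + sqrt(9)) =1323 / 1816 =0.73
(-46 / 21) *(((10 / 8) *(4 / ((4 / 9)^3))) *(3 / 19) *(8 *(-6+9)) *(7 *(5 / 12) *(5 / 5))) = -419175 / 304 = -1378.87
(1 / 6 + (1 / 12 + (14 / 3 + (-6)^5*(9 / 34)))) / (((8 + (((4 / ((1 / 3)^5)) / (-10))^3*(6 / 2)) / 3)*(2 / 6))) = 7480375 / 1115105344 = 0.01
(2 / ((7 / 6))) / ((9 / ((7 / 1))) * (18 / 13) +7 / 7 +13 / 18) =0.49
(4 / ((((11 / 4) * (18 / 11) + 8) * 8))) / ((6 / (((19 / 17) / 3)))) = 19 / 7650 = 0.00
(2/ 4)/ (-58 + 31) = -1/ 54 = -0.02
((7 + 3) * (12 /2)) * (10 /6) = 100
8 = 8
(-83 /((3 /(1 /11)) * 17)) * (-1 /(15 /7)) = 581 /8415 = 0.07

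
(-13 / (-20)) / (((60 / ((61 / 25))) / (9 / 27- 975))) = -579683 / 22500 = -25.76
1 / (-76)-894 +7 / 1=-67413 / 76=-887.01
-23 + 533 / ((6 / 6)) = 510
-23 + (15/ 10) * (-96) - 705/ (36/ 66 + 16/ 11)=-1039/ 2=-519.50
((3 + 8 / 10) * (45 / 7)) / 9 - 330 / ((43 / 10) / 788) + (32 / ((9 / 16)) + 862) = -161328577 / 2709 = -59552.82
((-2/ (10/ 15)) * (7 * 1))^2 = 441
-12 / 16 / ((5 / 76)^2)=-4332 / 25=-173.28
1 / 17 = 0.06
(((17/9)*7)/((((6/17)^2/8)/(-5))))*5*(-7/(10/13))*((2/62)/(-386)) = -15647905/969246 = -16.14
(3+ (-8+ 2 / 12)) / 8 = -29 / 48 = -0.60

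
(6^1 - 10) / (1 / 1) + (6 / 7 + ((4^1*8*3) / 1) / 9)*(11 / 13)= 1570 / 273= 5.75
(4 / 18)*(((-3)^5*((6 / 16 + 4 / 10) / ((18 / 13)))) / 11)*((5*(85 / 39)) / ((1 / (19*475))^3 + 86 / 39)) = -75541718140078125 / 5563175428253432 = -13.58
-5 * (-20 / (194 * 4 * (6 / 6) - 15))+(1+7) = 6188 / 761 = 8.13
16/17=0.94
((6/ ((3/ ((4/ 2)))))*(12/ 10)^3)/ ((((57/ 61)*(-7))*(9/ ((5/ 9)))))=-1952/ 29925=-0.07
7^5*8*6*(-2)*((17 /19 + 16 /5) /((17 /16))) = -10042249728 /1615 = -6218111.29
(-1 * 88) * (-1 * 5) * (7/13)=3080/13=236.92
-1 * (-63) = 63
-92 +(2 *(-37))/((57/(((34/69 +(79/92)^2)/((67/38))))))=-118542911/1275948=-92.91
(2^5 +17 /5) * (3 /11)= 531 /55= 9.65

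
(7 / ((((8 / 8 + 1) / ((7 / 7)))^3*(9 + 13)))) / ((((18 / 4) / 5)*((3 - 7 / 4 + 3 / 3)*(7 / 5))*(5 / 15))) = 25 / 594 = 0.04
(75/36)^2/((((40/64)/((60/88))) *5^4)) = 1/132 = 0.01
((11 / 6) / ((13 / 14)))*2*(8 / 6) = 616 / 117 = 5.26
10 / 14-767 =-766.29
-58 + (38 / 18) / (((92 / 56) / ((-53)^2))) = 735188 / 207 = 3551.63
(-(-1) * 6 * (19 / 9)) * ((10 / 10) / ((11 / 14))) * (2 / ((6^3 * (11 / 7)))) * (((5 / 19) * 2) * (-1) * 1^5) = -0.05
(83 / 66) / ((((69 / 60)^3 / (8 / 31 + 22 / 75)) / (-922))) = -15697013120 / 37340523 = -420.37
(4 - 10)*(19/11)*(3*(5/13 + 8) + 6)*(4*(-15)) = 2770200/143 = 19372.03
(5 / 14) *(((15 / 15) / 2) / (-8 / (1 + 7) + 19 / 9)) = 9 / 56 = 0.16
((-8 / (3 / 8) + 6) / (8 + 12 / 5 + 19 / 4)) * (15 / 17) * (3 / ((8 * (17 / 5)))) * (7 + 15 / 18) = -135125 / 175134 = -0.77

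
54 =54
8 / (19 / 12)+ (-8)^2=1312 / 19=69.05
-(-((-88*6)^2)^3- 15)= 21667237072994319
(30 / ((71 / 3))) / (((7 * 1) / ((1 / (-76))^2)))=45 / 1435336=0.00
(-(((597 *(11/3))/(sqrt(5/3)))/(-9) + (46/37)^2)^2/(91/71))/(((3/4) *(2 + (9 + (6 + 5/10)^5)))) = -81619883073601408/25670339127362475 + 84189850624 *sqrt(15)/6250386931425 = -3.13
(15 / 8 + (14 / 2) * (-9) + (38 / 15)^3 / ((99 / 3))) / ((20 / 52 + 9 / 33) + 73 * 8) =-41312011 / 398358000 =-0.10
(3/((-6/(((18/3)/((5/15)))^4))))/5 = -52488/5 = -10497.60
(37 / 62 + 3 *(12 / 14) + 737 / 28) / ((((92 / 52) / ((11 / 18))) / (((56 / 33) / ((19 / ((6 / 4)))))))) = 332761 / 243846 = 1.36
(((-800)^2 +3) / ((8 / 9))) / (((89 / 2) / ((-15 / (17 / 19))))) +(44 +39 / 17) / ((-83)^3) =-938649939381137 / 3460454924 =-271250.45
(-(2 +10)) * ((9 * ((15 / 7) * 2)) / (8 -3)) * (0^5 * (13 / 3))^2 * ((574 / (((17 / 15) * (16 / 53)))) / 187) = 0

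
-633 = -633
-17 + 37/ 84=-1391/ 84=-16.56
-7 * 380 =-2660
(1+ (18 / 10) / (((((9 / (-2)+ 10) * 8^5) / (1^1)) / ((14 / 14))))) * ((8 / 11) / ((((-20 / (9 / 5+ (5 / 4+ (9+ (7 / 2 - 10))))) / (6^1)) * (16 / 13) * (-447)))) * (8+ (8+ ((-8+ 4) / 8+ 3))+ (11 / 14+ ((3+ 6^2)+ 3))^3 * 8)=558954661607955483 / 405271150592000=1379.21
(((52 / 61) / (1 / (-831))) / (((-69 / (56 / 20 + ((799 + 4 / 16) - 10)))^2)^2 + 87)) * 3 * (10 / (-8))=30.53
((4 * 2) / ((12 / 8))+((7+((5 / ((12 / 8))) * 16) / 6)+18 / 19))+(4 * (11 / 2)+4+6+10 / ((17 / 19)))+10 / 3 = 199651 / 2907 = 68.68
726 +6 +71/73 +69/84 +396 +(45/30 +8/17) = 39326557/34748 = 1131.76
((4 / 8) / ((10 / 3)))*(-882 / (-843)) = 441 / 2810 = 0.16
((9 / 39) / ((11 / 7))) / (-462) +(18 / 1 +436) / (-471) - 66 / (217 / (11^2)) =-12143423111 / 321543222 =-37.77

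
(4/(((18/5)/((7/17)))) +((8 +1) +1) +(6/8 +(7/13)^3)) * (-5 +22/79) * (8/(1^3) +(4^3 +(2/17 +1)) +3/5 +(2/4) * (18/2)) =-75781183308559/18057494520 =-4196.66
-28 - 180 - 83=-291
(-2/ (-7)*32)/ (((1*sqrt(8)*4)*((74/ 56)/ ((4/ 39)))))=64*sqrt(2)/ 1443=0.06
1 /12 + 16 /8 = 25 /12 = 2.08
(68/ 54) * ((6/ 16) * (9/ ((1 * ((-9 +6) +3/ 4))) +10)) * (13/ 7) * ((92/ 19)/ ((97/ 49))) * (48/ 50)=569296/ 46075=12.36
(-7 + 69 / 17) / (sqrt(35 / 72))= -60 * sqrt(70) / 119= -4.22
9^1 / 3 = 3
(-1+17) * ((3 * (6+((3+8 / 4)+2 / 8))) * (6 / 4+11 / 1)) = 6750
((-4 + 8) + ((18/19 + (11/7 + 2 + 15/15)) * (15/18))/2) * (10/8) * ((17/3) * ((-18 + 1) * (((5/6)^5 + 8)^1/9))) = -474579891995/670166784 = -708.15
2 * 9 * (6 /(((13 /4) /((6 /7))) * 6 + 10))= 432 /131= 3.30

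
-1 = -1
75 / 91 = 0.82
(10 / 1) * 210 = 2100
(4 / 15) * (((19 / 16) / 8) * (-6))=-19 / 80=-0.24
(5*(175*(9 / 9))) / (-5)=-175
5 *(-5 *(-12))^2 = 18000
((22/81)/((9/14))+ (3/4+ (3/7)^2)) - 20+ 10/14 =-2561845/142884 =-17.93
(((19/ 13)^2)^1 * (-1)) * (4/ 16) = -361/ 676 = -0.53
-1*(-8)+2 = 10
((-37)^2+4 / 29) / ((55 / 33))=821.48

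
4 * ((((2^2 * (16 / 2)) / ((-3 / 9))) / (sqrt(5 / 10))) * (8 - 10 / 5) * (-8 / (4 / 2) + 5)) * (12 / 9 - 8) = 15360 * sqrt(2) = 21722.32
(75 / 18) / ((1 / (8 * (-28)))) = -2800 / 3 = -933.33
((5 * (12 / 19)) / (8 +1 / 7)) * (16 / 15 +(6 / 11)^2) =69328 / 131043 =0.53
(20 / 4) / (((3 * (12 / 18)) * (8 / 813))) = 4065 / 16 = 254.06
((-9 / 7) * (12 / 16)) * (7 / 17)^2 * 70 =-6615 / 578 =-11.44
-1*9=-9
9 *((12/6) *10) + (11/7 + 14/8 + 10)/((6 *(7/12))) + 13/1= 19287/98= 196.81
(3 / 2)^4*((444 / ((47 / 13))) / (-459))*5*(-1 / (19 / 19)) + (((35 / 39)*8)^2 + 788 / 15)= 2694295361 / 24305580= 110.85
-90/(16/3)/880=-27/1408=-0.02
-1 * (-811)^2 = -657721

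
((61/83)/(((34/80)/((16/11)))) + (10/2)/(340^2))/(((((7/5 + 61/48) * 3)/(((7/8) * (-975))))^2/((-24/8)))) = -37098192961659375/433655312068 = -85547.65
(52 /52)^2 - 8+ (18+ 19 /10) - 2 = 109 /10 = 10.90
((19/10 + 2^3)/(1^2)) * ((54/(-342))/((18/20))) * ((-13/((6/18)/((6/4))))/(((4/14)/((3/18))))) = 9009/152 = 59.27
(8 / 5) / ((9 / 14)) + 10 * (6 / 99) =1532 / 495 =3.09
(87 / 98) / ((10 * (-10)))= -87 / 9800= -0.01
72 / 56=9 / 7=1.29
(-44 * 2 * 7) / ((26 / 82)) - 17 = -25477 / 13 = -1959.77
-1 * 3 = -3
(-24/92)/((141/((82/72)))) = -41/19458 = -0.00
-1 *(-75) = 75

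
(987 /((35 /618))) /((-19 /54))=-4705452 /95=-49531.07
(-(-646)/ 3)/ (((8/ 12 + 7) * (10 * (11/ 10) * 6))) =323/ 759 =0.43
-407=-407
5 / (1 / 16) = 80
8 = 8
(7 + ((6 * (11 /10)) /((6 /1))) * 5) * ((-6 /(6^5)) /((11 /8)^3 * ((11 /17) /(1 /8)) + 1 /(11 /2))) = -9350 /13221387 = -0.00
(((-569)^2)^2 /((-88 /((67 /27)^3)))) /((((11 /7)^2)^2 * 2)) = -75694728175414122523 /50719469328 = -1492419561.53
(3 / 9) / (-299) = -1 / 897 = -0.00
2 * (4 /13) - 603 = -7831 /13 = -602.38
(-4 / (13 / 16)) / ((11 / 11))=-64 / 13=-4.92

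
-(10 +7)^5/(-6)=236642.83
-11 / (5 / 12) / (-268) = 33 / 335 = 0.10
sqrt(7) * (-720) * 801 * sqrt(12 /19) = -1153440 * sqrt(399) /19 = -1212628.73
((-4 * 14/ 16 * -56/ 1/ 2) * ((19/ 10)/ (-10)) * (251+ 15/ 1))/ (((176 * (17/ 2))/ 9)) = -1114407/ 37400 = -29.80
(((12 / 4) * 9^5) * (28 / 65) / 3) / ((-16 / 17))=-7026831 / 260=-27026.27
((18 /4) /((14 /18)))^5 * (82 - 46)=31381059609 /134456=233392.78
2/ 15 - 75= -1123/ 15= -74.87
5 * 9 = 45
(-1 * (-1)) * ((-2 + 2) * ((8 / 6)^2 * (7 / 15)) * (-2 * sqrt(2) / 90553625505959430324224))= 0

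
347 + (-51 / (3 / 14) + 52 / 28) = 110.86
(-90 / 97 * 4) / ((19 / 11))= -2.15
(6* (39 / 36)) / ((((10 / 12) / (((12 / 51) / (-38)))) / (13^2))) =-13182 / 1615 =-8.16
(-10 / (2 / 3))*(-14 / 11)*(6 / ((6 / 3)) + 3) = 1260 / 11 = 114.55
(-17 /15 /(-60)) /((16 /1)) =17 /14400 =0.00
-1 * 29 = -29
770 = 770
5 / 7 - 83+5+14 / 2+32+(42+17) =145 / 7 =20.71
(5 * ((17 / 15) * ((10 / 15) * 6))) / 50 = 34 / 75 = 0.45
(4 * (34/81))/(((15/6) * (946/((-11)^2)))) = 1496/17415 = 0.09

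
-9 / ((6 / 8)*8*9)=-1 / 6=-0.17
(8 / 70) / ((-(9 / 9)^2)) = -4 / 35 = -0.11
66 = 66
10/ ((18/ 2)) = 10/ 9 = 1.11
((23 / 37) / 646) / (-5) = -23 / 119510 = -0.00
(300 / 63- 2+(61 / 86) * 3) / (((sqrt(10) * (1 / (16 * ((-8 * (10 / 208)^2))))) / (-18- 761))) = 34396745 * sqrt(10) / 305214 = 356.38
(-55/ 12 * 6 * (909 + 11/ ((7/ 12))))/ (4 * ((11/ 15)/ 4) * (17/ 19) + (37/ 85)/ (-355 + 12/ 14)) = -115960593375/ 2976316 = -38961.12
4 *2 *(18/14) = 72/7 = 10.29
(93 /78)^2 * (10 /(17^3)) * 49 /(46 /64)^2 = 120547840 /439227113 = 0.27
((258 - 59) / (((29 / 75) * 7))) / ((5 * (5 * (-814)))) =-597 / 165242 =-0.00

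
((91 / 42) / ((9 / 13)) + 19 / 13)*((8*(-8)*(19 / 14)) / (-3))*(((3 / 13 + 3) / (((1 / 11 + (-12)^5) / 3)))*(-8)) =172443392 / 4163206671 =0.04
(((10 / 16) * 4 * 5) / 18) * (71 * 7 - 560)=-43.75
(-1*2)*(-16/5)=6.40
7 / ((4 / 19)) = 33.25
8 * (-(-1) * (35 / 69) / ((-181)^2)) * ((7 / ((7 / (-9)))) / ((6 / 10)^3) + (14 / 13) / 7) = -453320 / 88159851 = -0.01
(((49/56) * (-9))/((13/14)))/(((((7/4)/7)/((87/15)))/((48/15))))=-204624/325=-629.61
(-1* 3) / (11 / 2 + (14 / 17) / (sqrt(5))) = -95370 / 174061 + 2856* sqrt(5) / 174061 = -0.51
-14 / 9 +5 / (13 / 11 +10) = -409 / 369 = -1.11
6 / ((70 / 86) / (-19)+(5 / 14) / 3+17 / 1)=205884 / 585953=0.35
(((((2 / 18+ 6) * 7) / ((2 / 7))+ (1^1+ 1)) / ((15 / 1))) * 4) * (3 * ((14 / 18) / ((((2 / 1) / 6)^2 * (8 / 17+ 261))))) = 3.25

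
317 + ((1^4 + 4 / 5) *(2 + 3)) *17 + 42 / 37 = 17432 / 37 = 471.14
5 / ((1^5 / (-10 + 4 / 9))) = -430 / 9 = -47.78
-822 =-822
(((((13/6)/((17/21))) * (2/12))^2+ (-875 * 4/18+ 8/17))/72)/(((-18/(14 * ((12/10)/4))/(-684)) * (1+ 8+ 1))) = -23833999/554880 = -42.95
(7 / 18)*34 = 13.22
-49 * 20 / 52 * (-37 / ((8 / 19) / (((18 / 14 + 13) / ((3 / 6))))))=615125 / 13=47317.31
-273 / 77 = -39 / 11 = -3.55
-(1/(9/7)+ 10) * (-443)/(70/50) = 214855/63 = 3410.40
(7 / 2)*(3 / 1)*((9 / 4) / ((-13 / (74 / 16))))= -6993 / 832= -8.41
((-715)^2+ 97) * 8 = 4090576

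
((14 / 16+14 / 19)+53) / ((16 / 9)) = 74709 / 2432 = 30.72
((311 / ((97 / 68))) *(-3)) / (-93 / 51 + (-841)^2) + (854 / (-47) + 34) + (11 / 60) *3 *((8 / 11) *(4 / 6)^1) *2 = 6726857603846 / 411121935105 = 16.36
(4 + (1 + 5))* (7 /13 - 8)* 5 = -4850 /13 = -373.08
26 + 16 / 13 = 27.23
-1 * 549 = -549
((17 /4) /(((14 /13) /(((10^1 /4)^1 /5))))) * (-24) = -663 /14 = -47.36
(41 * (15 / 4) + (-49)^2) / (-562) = -10219 / 2248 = -4.55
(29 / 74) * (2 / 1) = 29 / 37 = 0.78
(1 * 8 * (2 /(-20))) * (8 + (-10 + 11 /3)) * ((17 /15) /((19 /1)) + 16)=-18308 /855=-21.41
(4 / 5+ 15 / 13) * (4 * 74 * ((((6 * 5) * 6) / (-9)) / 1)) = -150368 / 13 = -11566.77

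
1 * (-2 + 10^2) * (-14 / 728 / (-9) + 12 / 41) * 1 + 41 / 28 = 4077379 / 134316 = 30.36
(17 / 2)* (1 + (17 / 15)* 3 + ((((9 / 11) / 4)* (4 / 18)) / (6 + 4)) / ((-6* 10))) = 987343 / 26400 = 37.40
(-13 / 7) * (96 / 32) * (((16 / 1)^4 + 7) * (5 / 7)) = -12780885 / 49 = -260834.39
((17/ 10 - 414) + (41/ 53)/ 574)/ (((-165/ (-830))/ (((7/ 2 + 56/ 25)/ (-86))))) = 433777007/ 3133625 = 138.43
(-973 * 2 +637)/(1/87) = -113883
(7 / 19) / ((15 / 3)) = 7 / 95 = 0.07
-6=-6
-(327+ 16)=-343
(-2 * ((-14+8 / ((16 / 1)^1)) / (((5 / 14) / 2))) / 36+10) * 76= 5396 / 5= 1079.20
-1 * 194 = -194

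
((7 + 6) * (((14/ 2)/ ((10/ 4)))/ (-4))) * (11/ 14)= -143/ 20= -7.15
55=55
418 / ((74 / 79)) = 16511 / 37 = 446.24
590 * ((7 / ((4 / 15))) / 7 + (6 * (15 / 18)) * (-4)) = -19175 / 2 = -9587.50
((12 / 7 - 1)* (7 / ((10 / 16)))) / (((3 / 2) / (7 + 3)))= 160 / 3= 53.33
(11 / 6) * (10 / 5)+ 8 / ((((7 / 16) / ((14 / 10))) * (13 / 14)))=6091 / 195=31.24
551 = 551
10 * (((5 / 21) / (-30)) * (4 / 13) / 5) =-4 / 819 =-0.00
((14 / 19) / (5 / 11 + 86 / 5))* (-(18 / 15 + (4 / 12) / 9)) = -25718 / 498123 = -0.05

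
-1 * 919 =-919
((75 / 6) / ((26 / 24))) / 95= 30 / 247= 0.12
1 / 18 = 0.06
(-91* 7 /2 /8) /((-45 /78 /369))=1018563 /40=25464.08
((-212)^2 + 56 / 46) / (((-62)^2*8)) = 258435 / 176824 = 1.46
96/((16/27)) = 162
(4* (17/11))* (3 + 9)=816/11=74.18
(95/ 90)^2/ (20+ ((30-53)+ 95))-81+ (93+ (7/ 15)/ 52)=23291093/ 1937520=12.02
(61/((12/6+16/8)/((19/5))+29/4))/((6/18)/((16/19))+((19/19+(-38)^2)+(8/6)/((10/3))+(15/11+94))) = 12239040/2567325091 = 0.00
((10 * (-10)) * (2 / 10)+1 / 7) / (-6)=139 / 42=3.31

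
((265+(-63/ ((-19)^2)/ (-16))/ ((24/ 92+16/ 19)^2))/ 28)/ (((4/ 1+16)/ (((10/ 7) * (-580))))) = -142837627615/ 364284032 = -392.11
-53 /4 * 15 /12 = -265 /16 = -16.56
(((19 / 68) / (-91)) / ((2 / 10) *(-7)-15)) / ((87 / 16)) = 190 / 5518149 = 0.00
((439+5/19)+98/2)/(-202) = -2.42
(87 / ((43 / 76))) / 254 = 3306 / 5461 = 0.61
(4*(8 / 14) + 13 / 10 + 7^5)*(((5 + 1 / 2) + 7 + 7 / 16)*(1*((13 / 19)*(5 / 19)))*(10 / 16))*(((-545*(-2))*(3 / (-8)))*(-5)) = 129435185017125 / 2587648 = 50020398.84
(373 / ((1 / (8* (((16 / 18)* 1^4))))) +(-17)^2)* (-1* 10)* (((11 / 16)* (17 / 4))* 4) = -24752255 / 72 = -343781.32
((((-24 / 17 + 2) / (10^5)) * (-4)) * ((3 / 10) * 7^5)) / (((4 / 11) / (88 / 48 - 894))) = 989646581 / 3400000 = 291.07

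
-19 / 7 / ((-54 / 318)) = 1007 / 63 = 15.98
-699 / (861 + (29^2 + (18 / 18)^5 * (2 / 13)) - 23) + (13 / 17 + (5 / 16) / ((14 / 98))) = 15057023 / 5937488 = 2.54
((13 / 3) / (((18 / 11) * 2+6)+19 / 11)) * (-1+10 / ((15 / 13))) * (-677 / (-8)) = 202423 / 792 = 255.58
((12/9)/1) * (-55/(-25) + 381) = 7664/15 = 510.93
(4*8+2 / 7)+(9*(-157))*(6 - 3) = -29447 / 7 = -4206.71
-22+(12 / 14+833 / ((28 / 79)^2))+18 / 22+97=8263933 / 1232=6707.74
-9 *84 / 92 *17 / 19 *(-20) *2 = 128520 / 437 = 294.10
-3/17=-0.18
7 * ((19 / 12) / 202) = 133 / 2424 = 0.05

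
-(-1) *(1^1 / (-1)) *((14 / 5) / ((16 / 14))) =-49 / 20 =-2.45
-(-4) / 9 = 4 / 9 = 0.44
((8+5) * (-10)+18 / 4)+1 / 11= -2759 / 22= -125.41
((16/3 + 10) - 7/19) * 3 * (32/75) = 27296/1425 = 19.16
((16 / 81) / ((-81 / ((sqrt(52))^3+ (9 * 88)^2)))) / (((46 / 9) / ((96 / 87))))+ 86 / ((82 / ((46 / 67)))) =-5433954674 / 16490241 - 26624 * sqrt(13) / 486243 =-329.72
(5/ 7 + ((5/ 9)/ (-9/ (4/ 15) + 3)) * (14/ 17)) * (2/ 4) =92135/ 263466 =0.35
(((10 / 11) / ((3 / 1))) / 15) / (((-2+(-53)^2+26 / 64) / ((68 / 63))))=4352 / 560313369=0.00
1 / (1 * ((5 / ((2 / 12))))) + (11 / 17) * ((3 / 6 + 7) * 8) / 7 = 5.58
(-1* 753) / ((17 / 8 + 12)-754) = 2008 / 1973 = 1.02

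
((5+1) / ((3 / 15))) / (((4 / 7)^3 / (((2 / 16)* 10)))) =25725 / 128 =200.98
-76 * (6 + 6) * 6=-5472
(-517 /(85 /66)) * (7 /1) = -238854 /85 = -2810.05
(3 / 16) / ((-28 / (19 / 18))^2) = 361 / 1354752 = 0.00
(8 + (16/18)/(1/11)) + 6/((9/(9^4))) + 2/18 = 39527/9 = 4391.89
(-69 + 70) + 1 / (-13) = 12 / 13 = 0.92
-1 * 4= -4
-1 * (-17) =17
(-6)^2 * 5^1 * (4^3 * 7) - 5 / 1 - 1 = 80634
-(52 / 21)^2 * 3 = -2704 / 147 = -18.39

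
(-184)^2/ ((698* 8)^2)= 529/ 487204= 0.00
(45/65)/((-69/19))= -57/299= -0.19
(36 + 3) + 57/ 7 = 330/ 7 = 47.14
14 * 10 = 140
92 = 92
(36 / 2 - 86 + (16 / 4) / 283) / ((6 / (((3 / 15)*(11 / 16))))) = -5291 / 3396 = -1.56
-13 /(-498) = 13 /498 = 0.03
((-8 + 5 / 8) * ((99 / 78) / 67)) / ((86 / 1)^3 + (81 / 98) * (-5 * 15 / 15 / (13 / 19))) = -95403 / 434335619864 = -0.00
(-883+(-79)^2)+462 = 5820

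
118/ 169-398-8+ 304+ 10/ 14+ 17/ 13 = -117448/ 1183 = -99.28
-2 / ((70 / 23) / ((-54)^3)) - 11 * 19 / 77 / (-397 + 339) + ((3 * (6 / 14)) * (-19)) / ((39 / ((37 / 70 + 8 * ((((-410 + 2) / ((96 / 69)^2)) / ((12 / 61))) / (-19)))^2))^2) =-3958902821201482551235494384829 / 5924280576644218880000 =-668250392.60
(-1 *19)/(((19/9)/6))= -54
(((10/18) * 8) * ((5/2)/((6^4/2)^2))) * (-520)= -1625/118098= -0.01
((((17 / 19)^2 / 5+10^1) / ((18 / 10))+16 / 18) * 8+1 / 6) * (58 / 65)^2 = 114616526 / 2745405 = 41.75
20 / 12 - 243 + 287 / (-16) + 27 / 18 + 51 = -9925 / 48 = -206.77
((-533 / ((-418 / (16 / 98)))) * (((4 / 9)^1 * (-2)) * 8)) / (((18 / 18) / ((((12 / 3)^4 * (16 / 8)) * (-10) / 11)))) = 698613760 / 1013859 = 689.06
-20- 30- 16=-66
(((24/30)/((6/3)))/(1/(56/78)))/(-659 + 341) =-28/31005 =-0.00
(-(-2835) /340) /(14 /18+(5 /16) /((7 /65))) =142884 /63053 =2.27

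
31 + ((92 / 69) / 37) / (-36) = 30968 / 999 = 31.00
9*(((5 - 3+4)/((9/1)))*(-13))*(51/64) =-1989/32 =-62.16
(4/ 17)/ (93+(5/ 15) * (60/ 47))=188/ 74647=0.00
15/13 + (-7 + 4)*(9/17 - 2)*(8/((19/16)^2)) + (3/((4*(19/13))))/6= 16765427/638248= 26.27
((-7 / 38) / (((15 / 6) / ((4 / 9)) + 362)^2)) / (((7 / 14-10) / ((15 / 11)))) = 6720 / 34347089051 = 0.00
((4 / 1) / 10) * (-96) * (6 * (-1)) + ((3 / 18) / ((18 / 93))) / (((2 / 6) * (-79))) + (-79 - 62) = 423601 / 4740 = 89.37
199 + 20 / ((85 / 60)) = 213.12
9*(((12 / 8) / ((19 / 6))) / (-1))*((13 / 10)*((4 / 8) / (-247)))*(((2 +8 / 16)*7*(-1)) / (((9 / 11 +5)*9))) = -693 / 184832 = -0.00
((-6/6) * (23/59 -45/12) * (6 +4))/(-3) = -3965/354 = -11.20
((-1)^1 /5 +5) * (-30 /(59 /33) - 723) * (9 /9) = -1047528 /295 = -3550.94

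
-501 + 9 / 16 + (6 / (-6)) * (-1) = -499.44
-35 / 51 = -0.69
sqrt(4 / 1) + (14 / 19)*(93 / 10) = 841 / 95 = 8.85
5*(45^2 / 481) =10125 / 481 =21.05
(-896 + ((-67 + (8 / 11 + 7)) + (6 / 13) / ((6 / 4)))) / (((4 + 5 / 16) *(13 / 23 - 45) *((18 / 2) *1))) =364160 / 657657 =0.55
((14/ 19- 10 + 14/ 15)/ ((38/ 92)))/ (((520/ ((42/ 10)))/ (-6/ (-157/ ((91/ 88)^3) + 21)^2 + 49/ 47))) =-77798056061505914979733/ 458305741161855026774750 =-0.17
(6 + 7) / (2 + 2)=13 / 4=3.25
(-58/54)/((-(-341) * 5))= -29/46035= -0.00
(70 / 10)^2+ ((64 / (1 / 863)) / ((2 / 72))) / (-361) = -1970663 / 361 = -5458.90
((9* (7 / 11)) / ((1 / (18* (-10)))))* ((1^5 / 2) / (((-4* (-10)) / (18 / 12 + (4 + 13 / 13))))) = -7371 / 88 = -83.76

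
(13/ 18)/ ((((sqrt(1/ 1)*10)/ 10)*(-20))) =-13/ 360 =-0.04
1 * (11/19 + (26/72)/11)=4603/7524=0.61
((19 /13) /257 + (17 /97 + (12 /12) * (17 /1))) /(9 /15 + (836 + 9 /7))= 194878215 /9503882102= 0.02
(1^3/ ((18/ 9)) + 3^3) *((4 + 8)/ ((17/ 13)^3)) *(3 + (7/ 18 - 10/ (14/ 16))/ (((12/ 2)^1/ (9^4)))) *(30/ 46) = -1837514282175/ 1581986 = -1161523.73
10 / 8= 5 / 4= 1.25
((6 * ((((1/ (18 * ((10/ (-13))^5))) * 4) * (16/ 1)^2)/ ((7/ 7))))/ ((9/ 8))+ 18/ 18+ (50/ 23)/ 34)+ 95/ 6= -73214985131/ 65981250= -1109.63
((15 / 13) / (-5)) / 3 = -0.08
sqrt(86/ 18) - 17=-17+sqrt(43)/ 3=-14.81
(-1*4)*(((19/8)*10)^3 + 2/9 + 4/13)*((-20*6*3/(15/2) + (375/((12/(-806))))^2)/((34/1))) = -254568076907713019/254592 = -999906033605.58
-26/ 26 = -1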